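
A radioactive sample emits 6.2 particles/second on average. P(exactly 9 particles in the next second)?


Poisson(λ=6.2): P(X=9) = e^(-λ)×λ^k/k!
= e^(-6.2) × 6.2^9 / 9!
≈ 0.002029430636 × 13537086.5463 / 362880 ≈ 0.075707

P(X=9) ≈ 0.075707 ≈ 7.57%


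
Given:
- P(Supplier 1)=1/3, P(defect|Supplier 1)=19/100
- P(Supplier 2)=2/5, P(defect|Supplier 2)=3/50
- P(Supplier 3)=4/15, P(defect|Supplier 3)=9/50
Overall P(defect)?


P(B) = Σ P(B|Aᵢ)×P(Aᵢ)
  19/100×1/3 = 19/300
  3/50×2/5 = 3/125
  9/50×4/15 = 6/125
Sum = 203/1500

P(defect) = 203/1500 ≈ 13.53%


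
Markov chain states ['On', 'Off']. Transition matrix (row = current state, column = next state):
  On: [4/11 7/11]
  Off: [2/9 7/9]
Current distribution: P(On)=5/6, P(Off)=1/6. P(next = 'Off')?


P(next=Off) = Σᵢ P(now=i)×P(i→Off)
= 5/6×7/11 + 1/6×7/9
= 35/66 + 7/54 = 196/297

P = 196/297 ≈ 0.6599


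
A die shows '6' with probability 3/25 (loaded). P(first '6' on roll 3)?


Geometric: P(X=3) = (1-p)^(k-1)×p = (22/25)^2×3/25 = 1452/15625

P(X=3) = 1452/15625 ≈ 9.29%


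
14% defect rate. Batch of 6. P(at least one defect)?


P(all good) = (43/50)^6 = 6321363049/15625000000
P(≥1 defect) = 9303636951/15625000000

P = 9303636951/15625000000 ≈ 59.54%


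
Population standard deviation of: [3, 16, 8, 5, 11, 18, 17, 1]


Mean = 79/8
  (3-79/8)²=3025/64
  (16-79/8)²=2401/64
  (8-79/8)²=225/64
  (5-79/8)²=1521/64
  (11-79/8)²=81/64
  (18-79/8)²=4225/64
  (17-79/8)²=3249/64
  (1-79/8)²=5041/64
Σ(x-μ)² = 2471/8
σ² = (2471/8)/8 = 2471/64

σ = √(2471/64) ≈ 6.2136


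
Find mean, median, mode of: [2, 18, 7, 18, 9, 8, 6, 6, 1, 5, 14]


Sorted: [1, 2, 5, 6, 6, 7, 8, 9, 14, 18, 18]
Mean = 94/11
Median = 7
Freq: {2: 1, 18: 2, 7: 1, 9: 1, 8: 1, 6: 2, 1: 1, 5: 1, 14: 1}
Mode: [6, 18]

Mean=94/11, Median=7, Mode=[6, 18]


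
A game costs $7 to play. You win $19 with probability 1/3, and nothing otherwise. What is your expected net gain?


E[gain] = (19-7)×1/3 + (-7)×2/3
= 4 - 14/3 = -2/3

Expected net gain = $-2/3 ≈ $-0.67


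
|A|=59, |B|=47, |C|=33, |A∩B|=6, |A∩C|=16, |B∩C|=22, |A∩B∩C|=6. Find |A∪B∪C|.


|A∪B∪C| = 59+47+33-6-16-22+6 = 101

|A∪B∪C| = 101


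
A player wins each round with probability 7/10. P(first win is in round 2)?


Geometric: P(X=2) = (1-p)^(k-1)×p = (3/10)^1×7/10 = 21/100

P(X=2) = 21/100 ≈ 21.00%


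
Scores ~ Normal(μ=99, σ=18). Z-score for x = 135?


z = (x - μ)/σ = (135 - 99)/18 = 2.0

z = 2.0


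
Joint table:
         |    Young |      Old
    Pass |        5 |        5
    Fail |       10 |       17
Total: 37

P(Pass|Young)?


P(Pass|Young) = 5/(5+10) = 5/15 = 1/3

P = 1/3 ≈ 33.33%


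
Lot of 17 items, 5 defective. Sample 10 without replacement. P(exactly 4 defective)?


Hypergeometric: C(5,4)×C(12,6)/C(17,10)
= 5×924/19448 = 105/442

P(X=4) = 105/442 ≈ 23.76%


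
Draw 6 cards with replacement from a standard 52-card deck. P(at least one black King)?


P(not a black King) = 50/52 = 25/26
P(none in 6 draws) = (25/26)^6 = 244140625/308915776
P(≥1 black King) = 1 - 244140625/308915776 = 64775151/308915776

P = 64775151/308915776 ≈ 20.97%


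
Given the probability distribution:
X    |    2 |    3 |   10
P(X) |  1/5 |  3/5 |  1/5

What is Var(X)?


E[X] = 21/5
E[X²] = 131/5
Var(X) = E[X²] - (E[X])² = 131/5 - 441/25 = 214/25

Var(X) = 214/25 ≈ 8.5600


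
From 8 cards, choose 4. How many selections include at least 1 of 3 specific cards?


Complement: C(8,4) - C(5,4) = 70 - 5 = 65

65


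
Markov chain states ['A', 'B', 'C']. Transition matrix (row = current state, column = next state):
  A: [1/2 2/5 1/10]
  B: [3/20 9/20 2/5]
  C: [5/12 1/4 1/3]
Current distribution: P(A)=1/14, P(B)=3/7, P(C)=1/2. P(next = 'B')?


P(next=B) = Σᵢ P(now=i)×P(i→B)
= 1/14×2/5 + 3/7×9/20 + 1/2×1/4
= 1/35 + 27/140 + 1/8 = 97/280

P = 97/280 ≈ 0.3464


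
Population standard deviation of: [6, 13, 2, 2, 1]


Mean = 24/5
  (6-24/5)²=36/25
  (13-24/5)²=1681/25
  (2-24/5)²=196/25
  (2-24/5)²=196/25
  (1-24/5)²=361/25
Σ(x-μ)² = 494/5
σ² = (494/5)/5 = 494/25

σ = √(494/25) ≈ 4.4452


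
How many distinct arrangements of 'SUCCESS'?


Letters: 7, freq: {'S': 3, 'U': 1, 'C': 2, 'E': 1}
7!/(3!×1!×2!×1!) = 5040/12 = 420

420


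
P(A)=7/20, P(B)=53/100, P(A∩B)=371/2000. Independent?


P(A)×P(B) = 371/2000
P(A∩B) = 371/2000
Equal ✓ → Independent

Yes, independent


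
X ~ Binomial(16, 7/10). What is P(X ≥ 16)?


P(X ≥ 16) = Σ P(X=i) for i=16..16
P(X=16) = 33232930569601/10000000000000000
Sum = 33232930569601/10000000000000000

P(X ≥ 16) = 33232930569601/10000000000000000 ≈ 0.33%


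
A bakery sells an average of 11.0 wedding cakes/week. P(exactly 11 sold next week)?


Poisson(λ=11.0): P(X=11) = e^(-λ)×λ^k/k!
= e^(-11.0) × 11.0^11 / 11!
≈ 1.670170079e-05 × 285311670611 / 39916800 ≈ 0.119378

P(X=11) ≈ 0.119378 ≈ 11.94%


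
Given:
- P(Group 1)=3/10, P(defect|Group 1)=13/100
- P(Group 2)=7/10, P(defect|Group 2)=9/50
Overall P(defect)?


P(B) = Σ P(B|Aᵢ)×P(Aᵢ)
  13/100×3/10 = 39/1000
  9/50×7/10 = 63/500
Sum = 33/200

P(defect) = 33/200 ≈ 16.50%


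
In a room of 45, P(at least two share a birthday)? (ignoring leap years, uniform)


P(all different) = Π(365-i)/365 for i=0..44
= 0.059024
P(match) = 1 - 0.059024 = 0.940976

P ≈ 0.9410 ≈ 94.10%


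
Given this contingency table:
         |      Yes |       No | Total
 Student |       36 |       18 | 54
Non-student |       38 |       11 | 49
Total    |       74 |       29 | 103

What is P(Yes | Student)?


P(Yes | Student) = 36/(36+18) = 36/54 = 2/3

P(Yes|Student) = 2/3 ≈ 66.67%


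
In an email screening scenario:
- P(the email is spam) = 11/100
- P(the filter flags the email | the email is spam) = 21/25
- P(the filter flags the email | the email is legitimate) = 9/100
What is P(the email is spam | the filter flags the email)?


Using Bayes' theorem:
P(A|B) = P(B|A)·P(A) / P(B)

P(the filter flags the email) = 21/25 × 11/100 + 9/100 × 89/100
= 231/2500 + 801/10000 = 69/400

P(the email is spam|the filter flags the email) = (231/2500) / (69/400) = 308/575

P(the email is spam|the filter flags the email) = 308/575 ≈ 53.57%


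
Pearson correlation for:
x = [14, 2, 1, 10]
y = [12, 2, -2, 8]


n=4, Σx=27, Σy=20, Σxy=250, Σx²=301, Σy²=216
r = (4×250 - 27×20)/√((4×301 - 27²)(4×216 - 20²))
= 460/√(475×464) = 460/√220400 ≈ 460/469.4678 ≈ 0.9798

r ≈ 0.9798


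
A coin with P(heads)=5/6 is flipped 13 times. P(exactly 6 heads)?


Binomial: P(X=6) = C(13,6)×p^6×(1-p)^7
= 1716 × 15625/46656 × 1/279936 = 2234375/1088391168

P(X=6) = 2234375/1088391168 ≈ 0.21%


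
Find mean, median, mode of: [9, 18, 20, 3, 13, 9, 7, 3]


Sorted: [3, 3, 7, 9, 9, 13, 18, 20]
Mean = 82/8 = 41/4
Median = 9
Freq: {9: 2, 18: 1, 20: 1, 3: 2, 13: 1, 7: 1}
Mode: [3, 9]

Mean=41/4, Median=9, Mode=[3, 9]


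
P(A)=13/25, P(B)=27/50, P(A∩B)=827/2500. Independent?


P(A)×P(B) = 351/1250
P(A∩B) = 827/2500
Not equal → NOT independent

No, not independent


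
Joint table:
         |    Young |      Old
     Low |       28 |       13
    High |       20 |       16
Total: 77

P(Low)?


P(Low) = (28+13)/77 = 41/77

P(Low) = 41/77 ≈ 53.25%


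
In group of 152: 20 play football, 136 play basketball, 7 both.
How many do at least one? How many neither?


|A∪B| = 20+136-7 = 149
Neither = 152-149 = 3

At least one: 149; Neither: 3


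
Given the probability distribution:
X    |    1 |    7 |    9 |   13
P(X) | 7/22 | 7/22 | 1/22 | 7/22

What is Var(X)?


E[X] = 78/11
E[X²] = 807/11
Var(X) = E[X²] - (E[X])² = 807/11 - 6084/121 = 2793/121

Var(X) = 2793/121 ≈ 23.0826


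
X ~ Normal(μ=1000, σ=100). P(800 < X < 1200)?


z₁=(800-1000)/100=-2.0, z₂=(1200-1000)/100=2.0
P = Φ(2.0) - Φ(-2.0) = 0.977250 - 0.022750 = 0.954500 ≈ 0.9545

P(800 < X < 1200) ≈ 0.9545


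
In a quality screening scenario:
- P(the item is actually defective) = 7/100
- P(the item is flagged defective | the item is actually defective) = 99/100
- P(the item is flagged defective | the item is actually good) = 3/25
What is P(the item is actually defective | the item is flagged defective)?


Using Bayes' theorem:
P(A|B) = P(B|A)·P(A) / P(B)

P(the item is flagged defective) = 99/100 × 7/100 + 3/25 × 93/100
= 693/10000 + 279/2500 = 1809/10000

P(the item is actually defective|the item is flagged defective) = (693/10000) / (1809/10000) = 77/201

P(the item is actually defective|the item is flagged defective) = 77/201 ≈ 38.31%


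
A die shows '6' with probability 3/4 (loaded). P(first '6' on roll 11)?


Geometric: P(X=11) = (1-p)^(k-1)×p = (1/4)^10×3/4 = 3/4194304

P(X=11) = 3/4194304 ≈ 0.00%


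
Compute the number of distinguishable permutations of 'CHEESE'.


Letters: 6, freq: {'C': 1, 'H': 1, 'E': 3, 'S': 1}
6!/(1!×1!×3!×1!) = 720/6 = 120

120


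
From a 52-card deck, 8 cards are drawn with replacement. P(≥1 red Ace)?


P(not a red Ace) = 50/52 = 25/26
P(none in 8 draws) = (25/26)^8 = 152587890625/208827064576
P(≥1 red Ace) = 1 - 152587890625/208827064576 = 56239173951/208827064576

P = 56239173951/208827064576 ≈ 26.93%


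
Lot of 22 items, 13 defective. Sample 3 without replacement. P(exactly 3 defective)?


Hypergeometric: C(13,3)×C(9,0)/C(22,3)
= 286×1/1540 = 13/70

P(X=3) = 13/70 ≈ 18.57%


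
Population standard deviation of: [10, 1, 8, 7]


Mean = 26/4 = 13/2
  (10-13/2)²=49/4
  (1-13/2)²=121/4
  (8-13/2)²=9/4
  (7-13/2)²=1/4
Σ(x-μ)² = 45
σ² = 45/4

σ = √(45/4) ≈ 3.3541


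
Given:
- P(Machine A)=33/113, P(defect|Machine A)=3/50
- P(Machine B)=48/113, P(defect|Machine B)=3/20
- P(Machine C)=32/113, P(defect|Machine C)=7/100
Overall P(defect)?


P(B) = Σ P(B|Aᵢ)×P(Aᵢ)
  3/50×33/113 = 99/5650
  3/20×48/113 = 36/565
  7/100×32/113 = 56/2825
Sum = 571/5650

P(defect) = 571/5650 ≈ 10.11%


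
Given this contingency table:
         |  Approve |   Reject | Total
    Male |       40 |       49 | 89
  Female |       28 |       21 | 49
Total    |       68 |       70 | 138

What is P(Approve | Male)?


P(Approve | Male) = 40/(40+49) = 40/89

P(Approve|Male) = 40/89 ≈ 44.94%


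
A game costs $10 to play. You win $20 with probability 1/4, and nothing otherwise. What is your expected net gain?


E[gain] = (20-10)×1/4 + (-10)×3/4
= 5/2 - 15/2 = -5

Expected net gain = $-5 ≈ $-5.00


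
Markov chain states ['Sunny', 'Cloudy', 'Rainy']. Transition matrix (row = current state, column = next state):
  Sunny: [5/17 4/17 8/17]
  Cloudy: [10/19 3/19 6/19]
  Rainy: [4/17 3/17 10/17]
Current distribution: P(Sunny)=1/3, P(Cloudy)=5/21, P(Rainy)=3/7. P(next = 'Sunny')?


P(next=Sunny) = Σᵢ P(now=i)×P(i→Sunny)
= 1/3×5/17 + 5/21×10/19 + 3/7×4/17
= 5/51 + 50/399 + 12/119 = 733/2261

P = 733/2261 ≈ 0.3242


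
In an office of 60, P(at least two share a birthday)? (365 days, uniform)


P(all different) = Π(365-i)/365 for i=0..59
= 0.005877
P(match) = 1 - 0.005877 = 0.994123

P ≈ 0.9941 ≈ 99.41%


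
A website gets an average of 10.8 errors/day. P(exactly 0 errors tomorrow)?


Poisson(λ=10.8): P(X=0) = e^(-λ)×λ^k/k!
= e^(-10.8) × 10.8^0 / 0!
≈ 2.039950341e-05 × 1 / 1 ≈ 0.000020

P(X=0) ≈ 0.000020 ≈ 0.00%


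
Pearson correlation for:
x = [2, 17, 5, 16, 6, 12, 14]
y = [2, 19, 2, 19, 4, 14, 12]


n=7, Σx=72, Σy=72, Σxy=1001, Σx²=950, Σy²=1086
r = (7×1001 - 72×72)/√((7×950 - 72²)(7×1086 - 72²))
= 1823/√(1466×2418) = 1823/√3544788 ≈ 1823/1882.7607 ≈ 0.9683

r ≈ 0.9683


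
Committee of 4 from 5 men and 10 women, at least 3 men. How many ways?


Count by #men:
  3M,1W: C(5,3)×C(10,1)=100
  4M,0W: C(5,4)×C(10,0)=5
Total = 105

105


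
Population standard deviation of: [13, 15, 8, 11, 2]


Mean = 49/5
  (13-49/5)²=256/25
  (15-49/5)²=676/25
  (8-49/5)²=81/25
  (11-49/5)²=36/25
  (2-49/5)²=1521/25
Σ(x-μ)² = 514/5
σ² = (514/5)/5 = 514/25

σ = √(514/25) ≈ 4.5343


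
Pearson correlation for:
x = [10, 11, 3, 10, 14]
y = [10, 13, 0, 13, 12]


n=5, Σx=48, Σy=48, Σxy=541, Σx²=526, Σy²=582
r = (5×541 - 48×48)/√((5×526 - 48²)(5×582 - 48²))
= 401/√(326×606) = 401/√197556 ≈ 401/444.4727 ≈ 0.9022

r ≈ 0.9022


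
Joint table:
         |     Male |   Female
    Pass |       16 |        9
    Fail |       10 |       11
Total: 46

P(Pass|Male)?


P(Pass|Male) = 16/(16+10) = 16/26 = 8/13

P = 8/13 ≈ 61.54%


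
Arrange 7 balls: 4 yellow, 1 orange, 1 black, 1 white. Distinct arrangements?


7!/(4!×1!×1!×1!) = 210

210


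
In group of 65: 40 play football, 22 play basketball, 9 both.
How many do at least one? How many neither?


|A∪B| = 40+22-9 = 53
Neither = 65-53 = 12

At least one: 53; Neither: 12


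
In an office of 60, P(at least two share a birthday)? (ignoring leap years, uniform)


P(all different) = Π(365-i)/365 for i=0..59
= 0.005877
P(match) = 1 - 0.005877 = 0.994123

P ≈ 0.9941 ≈ 99.41%


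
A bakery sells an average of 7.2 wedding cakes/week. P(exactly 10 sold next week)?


Poisson(λ=7.2): P(X=10) = e^(-λ)×λ^k/k!
= e^(-7.2) × 7.2^10 / 10!
≈ 0.0007465858084 × 374390624.262 / 3628800 ≈ 0.077027

P(X=10) ≈ 0.077027 ≈ 7.70%


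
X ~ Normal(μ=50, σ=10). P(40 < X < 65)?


z₁=(40-50)/10=-1.0, z₂=(65-50)/10=1.5
P = Φ(1.5) - Φ(-1.0) = 0.933193 - 0.158655 = 0.774538 ≈ 0.7745

P(40 < X < 65) ≈ 0.7745


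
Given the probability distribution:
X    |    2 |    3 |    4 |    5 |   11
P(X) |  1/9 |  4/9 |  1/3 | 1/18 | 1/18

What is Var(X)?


E[X] = 34/9
E[X²] = 161/9
Var(X) = E[X²] - (E[X])² = 161/9 - 1156/81 = 293/81

Var(X) = 293/81 ≈ 3.6173


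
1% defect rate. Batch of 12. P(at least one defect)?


P(all good) = (99/100)^12 = 886384871716129280658801/1000000000000000000000000
P(≥1 defect) = 113615128283870719341199/1000000000000000000000000

P = 113615128283870719341199/1000000000000000000000000 ≈ 11.36%


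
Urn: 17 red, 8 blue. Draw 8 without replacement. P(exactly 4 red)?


Hypergeometric: C(17,4)×C(8,4)/C(25,8)
= 2380×70/1081575 = 6664/43263

P(X=4) = 6664/43263 ≈ 15.40%


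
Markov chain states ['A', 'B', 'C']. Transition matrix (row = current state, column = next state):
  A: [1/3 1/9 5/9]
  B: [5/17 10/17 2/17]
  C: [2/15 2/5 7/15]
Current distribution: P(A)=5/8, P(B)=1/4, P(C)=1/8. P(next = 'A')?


P(next=A) = Σᵢ P(now=i)×P(i→A)
= 5/8×1/3 + 1/4×5/17 + 1/8×2/15
= 5/24 + 5/68 + 1/60 = 203/680

P = 203/680 ≈ 0.2985


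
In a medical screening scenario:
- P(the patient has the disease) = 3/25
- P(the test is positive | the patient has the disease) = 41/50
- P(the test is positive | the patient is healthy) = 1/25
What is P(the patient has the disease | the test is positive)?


Using Bayes' theorem:
P(A|B) = P(B|A)·P(A) / P(B)

P(the test is positive) = 41/50 × 3/25 + 1/25 × 22/25
= 123/1250 + 22/625 = 167/1250

P(the patient has the disease|the test is positive) = (123/1250) / (167/1250) = 123/167

P(the patient has the disease|the test is positive) = 123/167 ≈ 73.65%


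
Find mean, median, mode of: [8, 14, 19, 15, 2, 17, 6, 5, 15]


Sorted: [2, 5, 6, 8, 14, 15, 15, 17, 19]
Mean = 101/9
Median = 14
Freq: {8: 1, 14: 1, 19: 1, 15: 2, 2: 1, 17: 1, 6: 1, 5: 1}
Mode: [15]

Mean=101/9, Median=14, Mode=15


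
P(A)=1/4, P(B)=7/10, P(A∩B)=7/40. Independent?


P(A)×P(B) = 7/40
P(A∩B) = 7/40
Equal ✓ → Independent

Yes, independent


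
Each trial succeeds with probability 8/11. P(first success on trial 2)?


Geometric: P(X=2) = (1-p)^(k-1)×p = (3/11)^1×8/11 = 24/121

P(X=2) = 24/121 ≈ 19.83%


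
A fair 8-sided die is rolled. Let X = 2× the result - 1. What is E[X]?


E[die] = (1+8)/2 = 9/2
E[X] = 2×9/2 - 1 = 8

E[X] = 8


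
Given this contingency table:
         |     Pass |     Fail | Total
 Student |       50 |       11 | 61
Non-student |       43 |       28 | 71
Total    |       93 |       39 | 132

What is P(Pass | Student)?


P(Pass | Student) = 50/(50+11) = 50/61

P(Pass|Student) = 50/61 ≈ 81.97%


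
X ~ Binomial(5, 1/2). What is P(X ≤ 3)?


P(X ≤ 3) = Σ P(X=i) for i=0..3
P(X=0) = 1/32
P(X=1) = 5/32
P(X=2) = 5/16
P(X=3) = 5/16
Sum = 13/16

P(X ≤ 3) = 13/16 ≈ 81.25%


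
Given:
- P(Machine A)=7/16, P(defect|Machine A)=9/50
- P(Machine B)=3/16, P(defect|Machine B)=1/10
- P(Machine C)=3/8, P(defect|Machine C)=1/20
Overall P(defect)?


P(B) = Σ P(B|Aᵢ)×P(Aᵢ)
  9/50×7/16 = 63/800
  1/10×3/16 = 3/160
  1/20×3/8 = 3/160
Sum = 93/800

P(defect) = 93/800 ≈ 11.62%


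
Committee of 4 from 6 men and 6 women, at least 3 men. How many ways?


Count by #men:
  3M,1W: C(6,3)×C(6,1)=120
  4M,0W: C(6,4)×C(6,0)=15
Total = 135

135


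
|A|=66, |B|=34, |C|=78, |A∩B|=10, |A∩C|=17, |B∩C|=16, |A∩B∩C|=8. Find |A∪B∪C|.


|A∪B∪C| = 66+34+78-10-17-16+8 = 143

|A∪B∪C| = 143


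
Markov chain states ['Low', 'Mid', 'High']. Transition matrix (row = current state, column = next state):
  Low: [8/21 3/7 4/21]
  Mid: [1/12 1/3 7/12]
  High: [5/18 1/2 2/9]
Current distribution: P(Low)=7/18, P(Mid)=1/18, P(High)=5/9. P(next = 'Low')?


P(next=Low) = Σᵢ P(now=i)×P(i→Low)
= 7/18×8/21 + 1/18×1/12 + 5/9×5/18
= 4/27 + 1/216 + 25/162 = 199/648

P = 199/648 ≈ 0.3071


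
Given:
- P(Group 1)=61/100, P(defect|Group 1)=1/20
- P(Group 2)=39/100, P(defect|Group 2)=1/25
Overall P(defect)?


P(B) = Σ P(B|Aᵢ)×P(Aᵢ)
  1/20×61/100 = 61/2000
  1/25×39/100 = 39/2500
Sum = 461/10000

P(defect) = 461/10000 ≈ 4.61%


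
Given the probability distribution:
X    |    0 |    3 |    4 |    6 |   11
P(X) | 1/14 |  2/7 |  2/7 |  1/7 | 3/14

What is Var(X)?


E[X] = 73/14
E[X²] = 535/14
Var(X) = E[X²] - (E[X])² = 535/14 - 5329/196 = 2161/196

Var(X) = 2161/196 ≈ 11.0255


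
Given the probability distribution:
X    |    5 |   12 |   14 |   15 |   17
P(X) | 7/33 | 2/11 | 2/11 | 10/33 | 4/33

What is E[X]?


E[X] = Σ x·P(X=x)
= (5)×(7/33) + (12)×(2/11) + (14)×(2/11) + (15)×(10/33) + (17)×(4/33)
= 409/33

E[X] = 409/33


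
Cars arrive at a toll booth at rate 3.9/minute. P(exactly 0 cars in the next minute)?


Poisson(λ=3.9): P(X=0) = e^(-λ)×λ^k/k!
= e^(-3.9) × 3.9^0 / 0!
≈ 0.02024191145 × 1 / 1 ≈ 0.020242

P(X=0) ≈ 0.020242 ≈ 2.02%


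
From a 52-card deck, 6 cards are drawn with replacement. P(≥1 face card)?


P(not a face card) = 40/52 = 10/13
P(none in 6 draws) = (10/13)^6 = 1000000/4826809
P(≥1 face card) = 1 - 1000000/4826809 = 3826809/4826809

P = 3826809/4826809 ≈ 79.28%


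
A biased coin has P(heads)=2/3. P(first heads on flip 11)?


Geometric: P(X=11) = (1-p)^(k-1)×p = (1/3)^10×2/3 = 2/177147

P(X=11) = 2/177147 ≈ 0.00%


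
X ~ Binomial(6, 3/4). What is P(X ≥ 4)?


P(X ≥ 4) = Σ P(X=i) for i=4..6
P(X=4) = 1215/4096
P(X=5) = 729/2048
P(X=6) = 729/4096
Sum = 1701/2048

P(X ≥ 4) = 1701/2048 ≈ 83.06%


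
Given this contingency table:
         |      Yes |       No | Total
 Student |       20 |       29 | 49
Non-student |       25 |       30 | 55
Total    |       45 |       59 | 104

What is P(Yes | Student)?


P(Yes | Student) = 20/(20+29) = 20/49

P(Yes|Student) = 20/49 ≈ 40.82%


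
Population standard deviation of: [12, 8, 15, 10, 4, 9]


Mean = 58/6 = 29/3
  (12-29/3)²=49/9
  (8-29/3)²=25/9
  (15-29/3)²=256/9
  (10-29/3)²=1/9
  (4-29/3)²=289/9
  (9-29/3)²=4/9
Σ(x-μ)² = 208/3
σ² = (208/3)/6 = 104/9

σ = √(104/9) ≈ 3.3993


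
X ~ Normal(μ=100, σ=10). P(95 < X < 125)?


z₁=(95-100)/10=-0.5, z₂=(125-100)/10=2.5
P = Φ(2.5) - Φ(-0.5) = 0.993790 - 0.308538 = 0.685252 ≈ 0.6853

P(95 < X < 125) ≈ 0.6853


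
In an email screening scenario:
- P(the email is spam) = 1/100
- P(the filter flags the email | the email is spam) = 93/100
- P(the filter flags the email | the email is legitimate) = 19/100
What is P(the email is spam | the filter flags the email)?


Using Bayes' theorem:
P(A|B) = P(B|A)·P(A) / P(B)

P(the filter flags the email) = 93/100 × 1/100 + 19/100 × 99/100
= 93/10000 + 1881/10000 = 987/5000

P(the email is spam|the filter flags the email) = (93/10000) / (987/5000) = 31/658

P(the email is spam|the filter flags the email) = 31/658 ≈ 4.71%


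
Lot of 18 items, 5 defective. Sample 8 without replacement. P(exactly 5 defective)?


Hypergeometric: C(5,5)×C(13,3)/C(18,8)
= 1×286/43758 = 1/153

P(X=5) = 1/153 ≈ 0.65%


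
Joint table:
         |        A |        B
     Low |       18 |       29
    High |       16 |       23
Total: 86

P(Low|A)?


P(Low|A) = 18/(18+16) = 18/34 = 9/17

P = 9/17 ≈ 52.94%


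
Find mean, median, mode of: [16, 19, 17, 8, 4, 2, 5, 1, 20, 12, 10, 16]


Sorted: [1, 2, 4, 5, 8, 10, 12, 16, 16, 17, 19, 20]
Mean = 130/12 = 65/6
Median = 11
Freq: {16: 2, 19: 1, 17: 1, 8: 1, 4: 1, 2: 1, 5: 1, 1: 1, 20: 1, 12: 1, 10: 1}
Mode: [16]

Mean=65/6, Median=11, Mode=16


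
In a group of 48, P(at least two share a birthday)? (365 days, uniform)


P(all different) = Π(365-i)/365 for i=0..47
= 0.039402
P(match) = 1 - 0.039402 = 0.960598

P ≈ 0.9606 ≈ 96.06%


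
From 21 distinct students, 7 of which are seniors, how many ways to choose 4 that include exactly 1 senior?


Choose 1 of the 7 seniors and 3 of the other 14 students:
C(7,1)×C(14,3) = 7×364 = 2548

2548


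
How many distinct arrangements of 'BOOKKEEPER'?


Letters: 10, freq: {'B': 1, 'O': 2, 'K': 2, 'E': 3, 'P': 1, 'R': 1}
10!/(1!×2!×2!×3!×1!×1!) = 3628800/24 = 151200

151200


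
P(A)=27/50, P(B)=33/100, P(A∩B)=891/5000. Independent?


P(A)×P(B) = 891/5000
P(A∩B) = 891/5000
Equal ✓ → Independent

Yes, independent


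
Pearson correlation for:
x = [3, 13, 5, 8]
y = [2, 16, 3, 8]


n=4, Σx=29, Σy=29, Σxy=293, Σx²=267, Σy²=333
r = (4×293 - 29×29)/√((4×267 - 29²)(4×333 - 29²))
= 331/√(227×491) = 331/√111457 ≈ 331/333.8518 ≈ 0.9915

r ≈ 0.9915


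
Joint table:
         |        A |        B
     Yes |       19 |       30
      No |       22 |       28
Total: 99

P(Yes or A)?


P(Yes∨A) = P(Yes) + P(A) - P(Yes∧A)
= (49 + 41 - 19)/99 = 71/99

P = 71/99 ≈ 71.72%


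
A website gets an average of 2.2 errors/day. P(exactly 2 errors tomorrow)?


Poisson(λ=2.2): P(X=2) = e^(-λ)×λ^k/k!
= e^(-2.2) × 2.2^2 / 2!
≈ 0.1108031584 × 4.84 / 2 ≈ 0.268144

P(X=2) ≈ 0.268144 ≈ 26.81%


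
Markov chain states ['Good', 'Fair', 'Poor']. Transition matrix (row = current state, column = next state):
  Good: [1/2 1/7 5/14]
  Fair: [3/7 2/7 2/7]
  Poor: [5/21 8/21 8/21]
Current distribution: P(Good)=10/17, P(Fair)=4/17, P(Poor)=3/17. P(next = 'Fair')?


P(next=Fair) = Σᵢ P(now=i)×P(i→Fair)
= 10/17×1/7 + 4/17×2/7 + 3/17×8/21
= 10/119 + 8/119 + 8/119 = 26/119

P = 26/119 ≈ 0.2185


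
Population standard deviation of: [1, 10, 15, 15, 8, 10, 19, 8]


Mean = 86/8 = 43/4
  (1-43/4)²=1521/16
  (10-43/4)²=9/16
  (15-43/4)²=289/16
  (15-43/4)²=289/16
  (8-43/4)²=121/16
  (10-43/4)²=9/16
  (19-43/4)²=1089/16
  (8-43/4)²=121/16
Σ(x-μ)² = 431/2
σ² = (431/2)/8 = 431/16

σ = √(431/16) ≈ 5.1901


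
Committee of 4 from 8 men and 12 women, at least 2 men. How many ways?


Count by #men:
  2M,2W: C(8,2)×C(12,2)=1848
  3M,1W: C(8,3)×C(12,1)=672
  4M,0W: C(8,4)×C(12,0)=70
Total = 2590

2590


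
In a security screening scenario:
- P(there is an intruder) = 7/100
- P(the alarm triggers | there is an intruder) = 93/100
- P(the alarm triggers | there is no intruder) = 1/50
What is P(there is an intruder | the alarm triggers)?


Using Bayes' theorem:
P(A|B) = P(B|A)·P(A) / P(B)

P(the alarm triggers) = 93/100 × 7/100 + 1/50 × 93/100
= 651/10000 + 93/5000 = 837/10000

P(there is an intruder|the alarm triggers) = (651/10000) / (837/10000) = 7/9

P(there is an intruder|the alarm triggers) = 7/9 ≈ 77.78%


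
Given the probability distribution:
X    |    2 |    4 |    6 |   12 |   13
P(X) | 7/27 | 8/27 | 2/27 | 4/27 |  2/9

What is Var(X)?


E[X] = 184/27
E[X²] = 202/3
Var(X) = E[X²] - (E[X])² = 202/3 - 33856/729 = 15230/729

Var(X) = 15230/729 ≈ 20.8916


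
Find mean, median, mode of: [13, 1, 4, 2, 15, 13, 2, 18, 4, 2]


Sorted: [1, 2, 2, 2, 4, 4, 13, 13, 15, 18]
Mean = 74/10 = 37/5
Median = 4
Freq: {13: 2, 1: 1, 4: 2, 2: 3, 15: 1, 18: 1}
Mode: [2]

Mean=37/5, Median=4, Mode=2


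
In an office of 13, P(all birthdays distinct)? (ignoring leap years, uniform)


P(all different) = Π(365-i)/365 for i=0..12
= (365/365)×(364/365)×...×(353/365)
= 0.805590

P ≈ 0.8056 ≈ 80.56%


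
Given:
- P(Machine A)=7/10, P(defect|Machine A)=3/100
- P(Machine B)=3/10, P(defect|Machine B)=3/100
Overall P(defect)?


P(B) = Σ P(B|Aᵢ)×P(Aᵢ)
  3/100×7/10 = 21/1000
  3/100×3/10 = 9/1000
Sum = 3/100

P(defect) = 3/100 ≈ 3.00%


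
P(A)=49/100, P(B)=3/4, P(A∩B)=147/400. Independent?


P(A)×P(B) = 147/400
P(A∩B) = 147/400
Equal ✓ → Independent

Yes, independent


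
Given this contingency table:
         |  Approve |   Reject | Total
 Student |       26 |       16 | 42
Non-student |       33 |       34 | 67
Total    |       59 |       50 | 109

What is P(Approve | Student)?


P(Approve | Student) = 26/(26+16) = 26/42 = 13/21

P(Approve|Student) = 13/21 ≈ 61.90%


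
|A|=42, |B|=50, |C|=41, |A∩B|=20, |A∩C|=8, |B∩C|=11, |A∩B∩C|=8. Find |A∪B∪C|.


|A∪B∪C| = 42+50+41-20-8-11+8 = 102

|A∪B∪C| = 102


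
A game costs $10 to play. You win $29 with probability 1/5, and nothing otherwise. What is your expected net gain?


E[gain] = (29-10)×1/5 + (-10)×4/5
= 19/5 - 8 = -21/5

Expected net gain = $-21/5 ≈ $-4.20


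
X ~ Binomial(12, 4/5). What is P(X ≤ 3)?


P(X ≤ 3) = Σ P(X=i) for i=0..3
P(X=0) = 1/244140625
P(X=1) = 48/244140625
P(X=2) = 1056/244140625
P(X=3) = 2816/48828125
Sum = 3037/48828125

P(X ≤ 3) = 3037/48828125 ≈ 0.01%


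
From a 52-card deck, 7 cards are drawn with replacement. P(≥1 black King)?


P(not a black King) = 50/52 = 25/26
P(none in 7 draws) = (25/26)^7 = 6103515625/8031810176
P(≥1 black King) = 1 - 6103515625/8031810176 = 1928294551/8031810176

P = 1928294551/8031810176 ≈ 24.01%


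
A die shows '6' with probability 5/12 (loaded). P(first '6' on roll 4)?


Geometric: P(X=4) = (1-p)^(k-1)×p = (7/12)^3×5/12 = 1715/20736

P(X=4) = 1715/20736 ≈ 8.27%


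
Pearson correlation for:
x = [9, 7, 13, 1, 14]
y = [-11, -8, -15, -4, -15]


n=5, Σx=44, Σy=-53, Σxy=-564, Σx²=496, Σy²=651
r = (5×(-564) - 44×(-53))/√((5×496 - 44²)(5×651 - (-53)²))
= -488/√(544×446) = -488/√242624 ≈ -488/492.5688 ≈ -0.9907

r ≈ -0.9907


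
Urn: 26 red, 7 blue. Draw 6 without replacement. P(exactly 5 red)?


Hypergeometric: C(26,5)×C(7,1)/C(33,6)
= 65780×7/1107568 = 1495/3596

P(X=5) = 1495/3596 ≈ 41.57%


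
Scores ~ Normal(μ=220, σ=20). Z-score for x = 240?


z = (x - μ)/σ = (240 - 220)/20 = 1.0

z = 1.0


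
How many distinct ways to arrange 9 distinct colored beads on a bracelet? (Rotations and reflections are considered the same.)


Free circular arrangements: rotations and reflections both identified.
(n-1)!/2 = 8!/2 = 40320/2 = 20160

20160


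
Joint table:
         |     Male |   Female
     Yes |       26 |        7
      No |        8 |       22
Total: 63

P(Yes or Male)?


P(Yes∨Male) = P(Yes) + P(Male) - P(Yes∧Male)
= (33 + 34 - 26)/63 = 41/63

P = 41/63 ≈ 65.08%


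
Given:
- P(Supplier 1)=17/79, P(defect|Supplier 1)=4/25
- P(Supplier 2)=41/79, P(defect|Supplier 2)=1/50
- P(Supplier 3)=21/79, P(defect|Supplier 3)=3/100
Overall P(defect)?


P(B) = Σ P(B|Aᵢ)×P(Aᵢ)
  4/25×17/79 = 68/1975
  1/50×41/79 = 41/3950
  3/100×21/79 = 63/7900
Sum = 417/7900

P(defect) = 417/7900 ≈ 5.28%


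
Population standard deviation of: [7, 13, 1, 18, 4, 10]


Mean = 53/6
  (7-53/6)²=121/36
  (13-53/6)²=625/36
  (1-53/6)²=2209/36
  (18-53/6)²=3025/36
  (4-53/6)²=841/36
  (10-53/6)²=49/36
Σ(x-μ)² = 1145/6
σ² = (1145/6)/6 = 1145/36

σ = √(1145/36) ≈ 5.6396


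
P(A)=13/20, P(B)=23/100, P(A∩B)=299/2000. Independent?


P(A)×P(B) = 299/2000
P(A∩B) = 299/2000
Equal ✓ → Independent

Yes, independent


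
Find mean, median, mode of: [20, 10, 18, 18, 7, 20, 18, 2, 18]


Sorted: [2, 7, 10, 18, 18, 18, 18, 20, 20]
Mean = 131/9
Median = 18
Freq: {20: 2, 10: 1, 18: 4, 7: 1, 2: 1}
Mode: [18]

Mean=131/9, Median=18, Mode=18


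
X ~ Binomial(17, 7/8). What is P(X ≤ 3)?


P(X ≤ 3) = Σ P(X=i) for i=0..3
P(X=0) = 1/2251799813685248
P(X=1) = 119/2251799813685248
P(X=2) = 833/281474976710656
P(X=3) = 29155/281474976710656
Sum = 30003/281474976710656

P(X ≤ 3) = 30003/281474976710656 ≈ 0.00%


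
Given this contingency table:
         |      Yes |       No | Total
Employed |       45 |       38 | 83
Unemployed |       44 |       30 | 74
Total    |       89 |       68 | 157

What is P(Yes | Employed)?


P(Yes | Employed) = 45/(45+38) = 45/83

P(Yes|Employed) = 45/83 ≈ 54.22%


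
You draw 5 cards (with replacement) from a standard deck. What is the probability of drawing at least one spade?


P(not a spade) = 39/52 = 3/4
P(none in 5 draws) = (3/4)^5 = 243/1024
P(≥1 spade) = 1 - 243/1024 = 781/1024

P = 781/1024 ≈ 76.27%


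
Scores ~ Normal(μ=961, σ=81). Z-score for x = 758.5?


z = (x - μ)/σ = (758.5 - 961)/81 = -2.5

z = -2.5


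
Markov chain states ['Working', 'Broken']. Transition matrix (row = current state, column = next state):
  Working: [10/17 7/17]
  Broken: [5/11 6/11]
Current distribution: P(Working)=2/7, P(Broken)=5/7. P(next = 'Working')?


P(next=Working) = Σᵢ P(now=i)×P(i→Working)
= 2/7×10/17 + 5/7×5/11
= 20/119 + 25/77 = 645/1309

P = 645/1309 ≈ 0.4927


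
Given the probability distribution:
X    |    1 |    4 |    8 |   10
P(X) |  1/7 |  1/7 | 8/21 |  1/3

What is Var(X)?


E[X] = 149/21
E[X²] = 421/7
Var(X) = E[X²] - (E[X])² = 421/7 - 22201/441 = 4322/441

Var(X) = 4322/441 ≈ 9.8005


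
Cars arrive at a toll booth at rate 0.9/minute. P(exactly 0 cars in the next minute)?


Poisson(λ=0.9): P(X=0) = e^(-λ)×λ^k/k!
= e^(-0.9) × 0.9^0 / 0!
≈ 0.4065696597 × 1 / 1 ≈ 0.406570

P(X=0) ≈ 0.406570 ≈ 40.66%


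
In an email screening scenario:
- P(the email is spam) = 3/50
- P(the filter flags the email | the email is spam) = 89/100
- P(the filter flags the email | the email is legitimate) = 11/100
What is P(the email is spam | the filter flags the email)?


Using Bayes' theorem:
P(A|B) = P(B|A)·P(A) / P(B)

P(the filter flags the email) = 89/100 × 3/50 + 11/100 × 47/50
= 267/5000 + 517/5000 = 98/625

P(the email is spam|the filter flags the email) = (267/5000) / (98/625) = 267/784

P(the email is spam|the filter flags the email) = 267/784 ≈ 34.06%


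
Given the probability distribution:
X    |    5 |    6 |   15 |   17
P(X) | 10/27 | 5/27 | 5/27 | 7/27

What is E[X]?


E[X] = Σ x·P(X=x)
= (5)×(10/27) + (6)×(5/27) + (15)×(5/27) + (17)×(7/27)
= 274/27

E[X] = 274/27


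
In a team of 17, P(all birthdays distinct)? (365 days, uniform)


P(all different) = Π(365-i)/365 for i=0..16
= (365/365)×(364/365)×...×(349/365)
= 0.684992

P ≈ 0.6850 ≈ 68.50%


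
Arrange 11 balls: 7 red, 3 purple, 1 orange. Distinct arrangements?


11!/(7!×3!×1!) = 1320

1320


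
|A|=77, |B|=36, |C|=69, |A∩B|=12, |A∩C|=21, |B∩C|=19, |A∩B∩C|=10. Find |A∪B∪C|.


|A∪B∪C| = 77+36+69-12-21-19+10 = 140

|A∪B∪C| = 140


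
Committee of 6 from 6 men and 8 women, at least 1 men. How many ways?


Count by #men:
  1M,5W: C(6,1)×C(8,5)=336
  2M,4W: C(6,2)×C(8,4)=1050
  3M,3W: C(6,3)×C(8,3)=1120
  4M,2W: C(6,4)×C(8,2)=420
  5M,1W: C(6,5)×C(8,1)=48
  6M,0W: C(6,6)×C(8,0)=1
Total = 2975

2975


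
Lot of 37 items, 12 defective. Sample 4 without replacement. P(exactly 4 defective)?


Hypergeometric: C(12,4)×C(25,0)/C(37,4)
= 495×1/66045 = 33/4403

P(X=4) = 33/4403 ≈ 0.75%


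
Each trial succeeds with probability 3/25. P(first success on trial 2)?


Geometric: P(X=2) = (1-p)^(k-1)×p = (22/25)^1×3/25 = 66/625

P(X=2) = 66/625 ≈ 10.56%


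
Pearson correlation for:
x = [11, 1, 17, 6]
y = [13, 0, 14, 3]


n=4, Σx=35, Σy=30, Σxy=399, Σx²=447, Σy²=374
r = (4×399 - 35×30)/√((4×447 - 35²)(4×374 - 30²))
= 546/√(563×596) = 546/√335548 ≈ 546/579.2651 ≈ 0.9426

r ≈ 0.9426


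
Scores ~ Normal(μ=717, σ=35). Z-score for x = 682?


z = (x - μ)/σ = (682 - 717)/35 = -1.0

z = -1.0


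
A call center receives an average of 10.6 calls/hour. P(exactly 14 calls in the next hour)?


Poisson(λ=10.6): P(X=14) = e^(-λ)×λ^k/k!
= e^(-10.6) × 10.6^14 / 14!
≈ 2.491600973e-05 × 2.26090395575e+14 / 87178291200 ≈ 0.064618

P(X=14) ≈ 0.064618 ≈ 6.46%


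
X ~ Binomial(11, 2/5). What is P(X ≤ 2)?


P(X ≤ 2) = Σ P(X=i) for i=0..2
P(X=0) = 177147/48828125
P(X=1) = 1299078/48828125
P(X=2) = 866052/9765625
Sum = 1161297/9765625

P(X ≤ 2) = 1161297/9765625 ≈ 11.89%


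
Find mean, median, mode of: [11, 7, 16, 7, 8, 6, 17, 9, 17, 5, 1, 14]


Sorted: [1, 5, 6, 7, 7, 8, 9, 11, 14, 16, 17, 17]
Mean = 118/12 = 59/6
Median = 17/2
Freq: {11: 1, 7: 2, 16: 1, 8: 1, 6: 1, 17: 2, 9: 1, 5: 1, 1: 1, 14: 1}
Mode: [7, 17]

Mean=59/6, Median=17/2, Mode=[7, 17]


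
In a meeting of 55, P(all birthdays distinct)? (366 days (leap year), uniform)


P(all different) = Π(366-i)/366 for i=0..54
= (366/366)×(365/366)×...×(312/366)
= 0.013909

P ≈ 0.0139 ≈ 1.39%


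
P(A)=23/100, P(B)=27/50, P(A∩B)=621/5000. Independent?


P(A)×P(B) = 621/5000
P(A∩B) = 621/5000
Equal ✓ → Independent

Yes, independent


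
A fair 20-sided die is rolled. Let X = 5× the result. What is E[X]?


E[die] = (1+20)/2 = 21/2
E[X] = 5 × 21/2 = 105/2

E[X] = 105/2


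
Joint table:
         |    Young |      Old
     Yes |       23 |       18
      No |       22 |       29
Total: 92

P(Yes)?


P(Yes) = (23+18)/92 = 41/92

P(Yes) = 41/92 ≈ 44.57%


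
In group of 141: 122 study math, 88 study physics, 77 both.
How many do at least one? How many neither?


|A∪B| = 122+88-77 = 133
Neither = 141-133 = 8

At least one: 133; Neither: 8


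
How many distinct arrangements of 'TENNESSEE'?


Letters: 9, freq: {'T': 1, 'E': 4, 'N': 2, 'S': 2}
9!/(1!×4!×2!×2!) = 362880/96 = 3780

3780


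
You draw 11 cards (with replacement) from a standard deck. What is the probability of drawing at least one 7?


P(not a 7) = 48/52 = 12/13
P(none in 11 draws) = (12/13)^11 = 743008370688/1792160394037
P(≥1 7) = 1 - 743008370688/1792160394037 = 1049152023349/1792160394037

P = 1049152023349/1792160394037 ≈ 58.54%


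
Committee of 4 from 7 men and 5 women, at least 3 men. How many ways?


Count by #men:
  3M,1W: C(7,3)×C(5,1)=175
  4M,0W: C(7,4)×C(5,0)=35
Total = 210

210


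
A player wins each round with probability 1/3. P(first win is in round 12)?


Geometric: P(X=12) = (1-p)^(k-1)×p = (2/3)^11×1/3 = 2048/531441

P(X=12) = 2048/531441 ≈ 0.39%


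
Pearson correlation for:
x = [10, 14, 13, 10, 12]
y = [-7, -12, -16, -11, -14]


n=5, Σx=59, Σy=-60, Σxy=-724, Σx²=709, Σy²=766
r = (5×(-724) - 59×(-60))/√((5×709 - 59²)(5×766 - (-60)²))
= -80/√(64×230) = -80/√14720 ≈ -80/121.3260 ≈ -0.6594

r ≈ -0.6594


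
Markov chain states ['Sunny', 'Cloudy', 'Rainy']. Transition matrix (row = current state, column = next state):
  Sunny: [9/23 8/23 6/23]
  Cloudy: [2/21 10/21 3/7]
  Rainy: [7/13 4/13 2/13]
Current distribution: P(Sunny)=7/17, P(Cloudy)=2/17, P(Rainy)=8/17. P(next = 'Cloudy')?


P(next=Cloudy) = Σᵢ P(now=i)×P(i→Cloudy)
= 7/17×8/23 + 2/17×10/21 + 8/17×4/13
= 56/391 + 20/357 + 32/221 = 36724/106743

P = 36724/106743 ≈ 0.3440


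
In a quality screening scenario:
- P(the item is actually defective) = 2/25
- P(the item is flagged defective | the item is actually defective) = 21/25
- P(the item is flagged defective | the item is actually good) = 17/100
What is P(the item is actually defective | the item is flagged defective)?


Using Bayes' theorem:
P(A|B) = P(B|A)·P(A) / P(B)

P(the item is flagged defective) = 21/25 × 2/25 + 17/100 × 23/25
= 42/625 + 391/2500 = 559/2500

P(the item is actually defective|the item is flagged defective) = (42/625) / (559/2500) = 168/559

P(the item is actually defective|the item is flagged defective) = 168/559 ≈ 30.05%


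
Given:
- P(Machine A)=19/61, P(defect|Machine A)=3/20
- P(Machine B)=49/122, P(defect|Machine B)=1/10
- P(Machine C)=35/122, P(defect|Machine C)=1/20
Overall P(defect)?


P(B) = Σ P(B|Aᵢ)×P(Aᵢ)
  3/20×19/61 = 57/1220
  1/10×49/122 = 49/1220
  1/20×35/122 = 7/488
Sum = 247/2440

P(defect) = 247/2440 ≈ 10.12%


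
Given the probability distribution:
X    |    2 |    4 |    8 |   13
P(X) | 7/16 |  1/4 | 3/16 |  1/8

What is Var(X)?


E[X] = 5
E[X²] = 311/8
Var(X) = E[X²] - (E[X])² = 311/8 - 25 = 111/8

Var(X) = 111/8 ≈ 13.8750


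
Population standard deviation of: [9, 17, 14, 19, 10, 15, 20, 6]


Mean = 110/8 = 55/4
  (9-55/4)²=361/16
  (17-55/4)²=169/16
  (14-55/4)²=1/16
  (19-55/4)²=441/16
  (10-55/4)²=225/16
  (15-55/4)²=25/16
  (20-55/4)²=625/16
  (6-55/4)²=961/16
Σ(x-μ)² = 351/2
σ² = (351/2)/8 = 351/16

σ = √(351/16) ≈ 4.6837


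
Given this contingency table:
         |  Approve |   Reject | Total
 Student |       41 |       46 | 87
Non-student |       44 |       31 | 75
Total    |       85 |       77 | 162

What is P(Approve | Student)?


P(Approve | Student) = 41/(41+46) = 41/87

P(Approve|Student) = 41/87 ≈ 47.13%


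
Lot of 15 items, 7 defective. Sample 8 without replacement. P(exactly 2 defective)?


Hypergeometric: C(7,2)×C(8,6)/C(15,8)
= 21×28/6435 = 196/2145

P(X=2) = 196/2145 ≈ 9.14%


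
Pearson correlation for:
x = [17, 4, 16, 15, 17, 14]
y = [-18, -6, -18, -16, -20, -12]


n=6, Σx=83, Σy=-90, Σxy=-1366, Σx²=1271, Σy²=1484
r = (6×(-1366) - 83×(-90))/√((6×1271 - 83²)(6×1484 - (-90)²))
= -726/√(737×804) = -726/√592548 ≈ -726/769.7714 ≈ -0.9431

r ≈ -0.9431


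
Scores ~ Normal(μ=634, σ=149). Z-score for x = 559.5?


z = (x - μ)/σ = (559.5 - 634)/149 = -0.5

z = -0.5


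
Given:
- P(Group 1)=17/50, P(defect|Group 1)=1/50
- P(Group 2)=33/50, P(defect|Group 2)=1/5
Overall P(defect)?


P(B) = Σ P(B|Aᵢ)×P(Aᵢ)
  1/50×17/50 = 17/2500
  1/5×33/50 = 33/250
Sum = 347/2500

P(defect) = 347/2500 ≈ 13.88%


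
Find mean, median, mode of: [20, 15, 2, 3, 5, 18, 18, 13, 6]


Sorted: [2, 3, 5, 6, 13, 15, 18, 18, 20]
Mean = 100/9
Median = 13
Freq: {20: 1, 15: 1, 2: 1, 3: 1, 5: 1, 18: 2, 13: 1, 6: 1}
Mode: [18]

Mean=100/9, Median=13, Mode=18


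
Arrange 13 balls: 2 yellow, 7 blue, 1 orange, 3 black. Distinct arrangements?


13!/(2!×7!×1!×3!) = 102960

102960


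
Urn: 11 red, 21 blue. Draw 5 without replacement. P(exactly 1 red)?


Hypergeometric: C(11,1)×C(21,4)/C(32,5)
= 11×5985/201376 = 9405/28768

P(X=1) = 9405/28768 ≈ 32.69%


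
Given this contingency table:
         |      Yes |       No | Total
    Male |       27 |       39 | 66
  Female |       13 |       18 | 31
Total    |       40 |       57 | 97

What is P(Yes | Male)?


P(Yes | Male) = 27/(27+39) = 27/66 = 9/22

P(Yes|Male) = 9/22 ≈ 40.91%


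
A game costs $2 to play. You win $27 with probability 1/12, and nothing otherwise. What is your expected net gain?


E[gain] = (27-2)×1/12 + (-2)×11/12
= 25/12 - 11/6 = 1/4

Expected net gain = $1/4 ≈ $0.25
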